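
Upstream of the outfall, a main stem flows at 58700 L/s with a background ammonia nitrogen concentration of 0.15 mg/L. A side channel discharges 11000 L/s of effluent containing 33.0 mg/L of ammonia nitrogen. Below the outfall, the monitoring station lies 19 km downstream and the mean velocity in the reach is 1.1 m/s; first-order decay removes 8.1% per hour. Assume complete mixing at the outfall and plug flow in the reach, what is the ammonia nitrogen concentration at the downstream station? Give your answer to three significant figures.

3.56 mg/L

Conservation of mass: C = (58700·0.1500 + 11000·33.00) / 69700 = 371800/69700 = 5.334 mg/L.
Travel time t = 19·1000 / 1.1 = 17270 s = 4.798 h.
8.1%/h lost → k = −ln(1 − 0.081) = 0.08447 h⁻¹.
Decay over the reach: 5.334·exp(−kt) = 5.334·0.6668 = 3.557 mg/L.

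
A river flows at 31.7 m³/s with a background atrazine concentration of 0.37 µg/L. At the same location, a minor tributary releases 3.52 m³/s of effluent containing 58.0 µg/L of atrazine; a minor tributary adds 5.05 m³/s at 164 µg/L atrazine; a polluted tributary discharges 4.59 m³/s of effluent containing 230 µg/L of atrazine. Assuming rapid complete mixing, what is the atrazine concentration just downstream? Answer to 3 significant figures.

Flow-weighted average: C = (31.70·0.3700 + 3.520·58.00 + 5.050·164.0 + 4.590·230.0) / 44.86 = 2100/44.86 = 46.81 µg/L.

46.8 µg/L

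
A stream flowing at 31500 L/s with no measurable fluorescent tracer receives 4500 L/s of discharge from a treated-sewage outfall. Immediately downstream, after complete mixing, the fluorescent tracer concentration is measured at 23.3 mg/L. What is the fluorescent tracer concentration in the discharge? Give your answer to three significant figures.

Mass balance: 31500·0 + 4500·Cₑ = 36000·23.30
→ Cₑ = (36000·23.30 − 31500·0) / 4500 = 186.4 mg/L.

186 mg/L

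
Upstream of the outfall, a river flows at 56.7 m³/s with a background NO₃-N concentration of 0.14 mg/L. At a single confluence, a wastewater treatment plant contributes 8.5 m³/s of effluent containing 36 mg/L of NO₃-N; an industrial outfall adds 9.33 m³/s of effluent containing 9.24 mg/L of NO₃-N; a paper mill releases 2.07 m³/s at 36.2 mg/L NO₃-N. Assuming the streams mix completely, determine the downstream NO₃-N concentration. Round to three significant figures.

After mixing, C = (56.70·0.1400 + 8.500·36.00 + 9.330·9.240 + 2.070·36.20) / 76.60 = 475.1/76.60 = 6.202 mg/L.

6.20 mg/L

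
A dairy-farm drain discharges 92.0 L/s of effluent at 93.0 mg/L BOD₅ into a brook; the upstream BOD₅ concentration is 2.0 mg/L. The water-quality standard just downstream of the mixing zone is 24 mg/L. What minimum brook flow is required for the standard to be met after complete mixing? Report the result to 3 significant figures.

289 L/s

Set C_mix = 24: (Q·2.000 + 92.00·93.00) / (Q + 92.00) = 24
→ Q = 92.00·(93.00 − 24)/(24 − 2.000) = 288.5 L/s.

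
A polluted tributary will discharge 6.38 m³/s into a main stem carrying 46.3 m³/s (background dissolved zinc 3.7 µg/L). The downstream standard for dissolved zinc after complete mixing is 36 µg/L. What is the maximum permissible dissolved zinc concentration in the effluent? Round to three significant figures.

At the limit, (Qr·Cr + Qe·Cₑ)/(Qr + Qe) = 36:
Cₑ = (52.68·36 − 46.30·3.700) / 6.380 = 270.4 µg/L.

270 µg/L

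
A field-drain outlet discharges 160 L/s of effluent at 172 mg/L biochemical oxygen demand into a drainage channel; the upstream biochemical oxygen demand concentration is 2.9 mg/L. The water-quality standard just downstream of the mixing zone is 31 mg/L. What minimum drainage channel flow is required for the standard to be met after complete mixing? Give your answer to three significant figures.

803 L/s

Set C_mix = 31: (Q·2.900 + 160.0·172.0) / (Q + 160.0) = 31
→ Q = 160.0·(172.0 − 31)/(31 − 2.900) = 802.8 L/s.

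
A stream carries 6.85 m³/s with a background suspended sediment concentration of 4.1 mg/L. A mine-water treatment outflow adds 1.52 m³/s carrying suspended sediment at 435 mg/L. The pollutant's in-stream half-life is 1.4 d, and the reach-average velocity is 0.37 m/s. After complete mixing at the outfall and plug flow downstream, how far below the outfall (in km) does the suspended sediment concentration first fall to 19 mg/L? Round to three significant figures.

Mass balance: C = (6.850·4.100 + 1.520·435.0) / 8.370 = 689.3/8.370 = 82.35 mg/L.
Half-life 1.4 d → k = ln 2 / 1.4 = 0.4951 d⁻¹.
Set 82.35·exp(−k·t) = 19 → t = ln(82.35/19)/k = 255900 s = 71.09 h.
Distance = v·t = 0.37·255900 = 94690 m = 94.69 km.

94.7 km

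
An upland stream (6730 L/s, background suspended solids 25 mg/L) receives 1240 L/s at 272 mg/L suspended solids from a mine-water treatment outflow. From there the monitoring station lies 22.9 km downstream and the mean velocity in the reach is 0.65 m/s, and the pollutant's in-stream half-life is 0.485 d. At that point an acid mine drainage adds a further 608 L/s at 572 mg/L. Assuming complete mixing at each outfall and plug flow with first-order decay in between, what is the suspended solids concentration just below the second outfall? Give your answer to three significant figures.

73.4 mg/L

Flow-weighted average: C = (6730·25.00 + 1240·272.0) / 7970 = 505500/7970 = 63.43 mg/L; combined flow 7970 L/s.
Travel time t = 22.9·1000 / 0.65 = 35230 s = 9.786 h.
Half-life 0.485 d → k = ln 2 / 0.485 = 1.429 d⁻¹.
Decay over the reach: 63.43·exp(−kt) = 63.43·0.5584 = 35.42 mg/L.
Second outfall: C = (7970·35.42 + 608.0·572.0)/8578 = 73.45 mg/L.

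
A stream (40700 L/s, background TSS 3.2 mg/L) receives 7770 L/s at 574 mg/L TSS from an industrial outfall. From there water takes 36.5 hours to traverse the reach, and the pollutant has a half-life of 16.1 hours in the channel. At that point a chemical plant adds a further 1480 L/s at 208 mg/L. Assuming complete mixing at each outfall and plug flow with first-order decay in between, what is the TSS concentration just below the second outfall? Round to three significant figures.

25.3 mg/L

Conservation of mass: C = (40700·3.200 + 7770·574.0) / 48470 = 4590000/48470 = 94.70 mg/L; combined flow 48470 L/s.
Half-life 16.1 h → k = ln 2 / 16.1 = 0.04305 h⁻¹ = 1.033 d⁻¹.
Decay over the reach: 94.70·exp(−kt) = 94.70·0.2077 = 19.67 mg/L.
At the second outfall, C = (48470·19.67 + 1480·208.0) / (48470 + 1480) = 25.25 mg/L.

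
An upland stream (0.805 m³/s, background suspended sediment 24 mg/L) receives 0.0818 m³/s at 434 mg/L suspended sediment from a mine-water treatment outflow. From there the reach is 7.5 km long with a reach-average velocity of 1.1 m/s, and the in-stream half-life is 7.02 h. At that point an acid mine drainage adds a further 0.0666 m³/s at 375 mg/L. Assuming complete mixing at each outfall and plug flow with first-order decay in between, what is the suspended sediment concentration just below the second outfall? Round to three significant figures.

73.9 mg/L

Flow-weighted average: C = (0.8050·24.00 + 0.08180·434.0) / 0.8868 = 54.82/0.8868 = 61.82 mg/L; combined flow 0.8868 m³/s.
Travel time t = 7.5·1000 / 1.1 = 6818 s = 1.894 h.
Half-life 7.02 h → k = ln 2 / 7.02 = 0.09874 h⁻¹ = 2.370 d⁻¹.
First-order decay: C = 61.82·exp(−k·t) = 61.82·0.8294 = 51.28 mg/L.
At the second outfall, C = (0.8868·51.28 + 0.06660·375.0) / (0.8868 + 0.06660) = 73.89 mg/L.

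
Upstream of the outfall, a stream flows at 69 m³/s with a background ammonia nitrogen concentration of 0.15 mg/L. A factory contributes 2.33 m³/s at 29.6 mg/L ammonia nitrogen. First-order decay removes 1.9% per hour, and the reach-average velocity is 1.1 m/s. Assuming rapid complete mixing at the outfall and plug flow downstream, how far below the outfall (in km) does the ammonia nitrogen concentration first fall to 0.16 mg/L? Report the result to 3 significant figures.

400 km

After mixing, C = (69.00·0.1500 + 2.330·29.60) / 71.33 = 79.32/71.33 = 1.112 mg/L.
1.9%/h lost → k = −ln(1 − 0.019) = 0.01918 h⁻¹.
Set 1.112·exp(−k·t) = 0.16 → t = ln(1.112/0.16)/k = 363800 s = 101.1 h.
Distance = v·t = 1.1·363800 = 400200 m = 400.2 km.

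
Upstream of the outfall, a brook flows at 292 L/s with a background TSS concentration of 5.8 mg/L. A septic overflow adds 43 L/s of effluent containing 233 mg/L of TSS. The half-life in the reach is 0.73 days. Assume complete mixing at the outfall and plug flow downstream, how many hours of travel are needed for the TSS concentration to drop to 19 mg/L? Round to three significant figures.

15.4 h

After mixing, C = (292.0·5.800 + 43.00·233.0) / 335.0 = 11710/335.0 = 34.96 mg/L.
Half-life 0.73 d → k = ln 2 / 0.73 = 0.9495 d⁻¹.
34.96·exp(−k·t) = 19 → t = ln(34.96/19)/k = 55490 s = 15.41 h.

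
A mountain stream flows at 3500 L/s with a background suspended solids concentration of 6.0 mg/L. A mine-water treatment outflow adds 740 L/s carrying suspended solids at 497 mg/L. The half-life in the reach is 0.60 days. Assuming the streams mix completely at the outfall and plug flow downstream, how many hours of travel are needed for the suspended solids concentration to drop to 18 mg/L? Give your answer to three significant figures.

33.8 h

Flow-weighted average: C = (3500·6.000 + 740.0·497.0) / 4240 = 388800/4240 = 91.69 mg/L.
Half-life 0.60 d → k = ln 2 / 0.60 = 1.155 d⁻¹.
91.69·exp(−k·t) = 18 → t = ln(91.69/18)/k = 121800 s = 33.82 h.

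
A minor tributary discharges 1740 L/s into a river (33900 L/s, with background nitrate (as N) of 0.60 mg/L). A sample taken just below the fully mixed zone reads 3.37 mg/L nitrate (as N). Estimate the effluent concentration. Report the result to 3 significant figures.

Mass balance: 33900·0.6000 + 1740·Cₑ = 35640·3.370
→ Cₑ = (35640·3.370 − 33900·0.6000) / 1740 = 57.34 mg/L.

57.3 mg/L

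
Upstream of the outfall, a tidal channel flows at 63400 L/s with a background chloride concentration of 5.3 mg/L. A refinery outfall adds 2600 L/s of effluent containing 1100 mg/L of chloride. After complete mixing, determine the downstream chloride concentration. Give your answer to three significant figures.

Conservation of mass: C = (63400·5.300 + 2600·1100) / 66000 = 3196000/66000 = 48.42 mg/L.

48.4 mg/L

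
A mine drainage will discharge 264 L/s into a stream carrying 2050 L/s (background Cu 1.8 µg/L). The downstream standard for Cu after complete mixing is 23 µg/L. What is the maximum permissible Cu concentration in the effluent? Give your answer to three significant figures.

At the limit, (Qr·Cr + Qe·Cₑ)/(Qr + Qe) = 23:
Cₑ = (2314·23 − 2050·1.800) / 264.0 = 187.6 µg/L.

188 µg/L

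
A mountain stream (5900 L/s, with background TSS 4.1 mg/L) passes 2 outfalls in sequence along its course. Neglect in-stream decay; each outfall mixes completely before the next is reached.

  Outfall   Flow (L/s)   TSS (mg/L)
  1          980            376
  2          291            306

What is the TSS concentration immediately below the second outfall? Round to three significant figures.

67.2 mg/L

Below outfall 1: Q → 6880 L/s, C = (5900·4.100 + 980.0·376.0)/6880 = 57.07 mg/L.
Below outfall 2: Q → 7171 L/s, C = (6880·57.07 + 291.0·306.0)/7171 = 67.18 mg/L.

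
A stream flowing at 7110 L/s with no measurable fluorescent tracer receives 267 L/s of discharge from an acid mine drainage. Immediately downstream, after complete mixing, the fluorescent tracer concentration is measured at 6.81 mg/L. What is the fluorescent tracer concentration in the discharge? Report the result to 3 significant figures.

188 mg/L

Mass balance: 7110·0 + 267.0·Cₑ = 7377·6.810
→ Cₑ = (7377·6.810 − 7110·0) / 267.0 = 188.2 mg/L.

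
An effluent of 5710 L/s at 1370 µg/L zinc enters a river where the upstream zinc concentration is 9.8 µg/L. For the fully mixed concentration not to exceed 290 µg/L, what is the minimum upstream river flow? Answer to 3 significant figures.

Set C_mix = 290: (Q·9.800 + 5710·1370) / (Q + 5710) = 290
→ Q = 5710·(1370 − 290)/(290 − 9.800) = 22010 L/s.

22000 L/s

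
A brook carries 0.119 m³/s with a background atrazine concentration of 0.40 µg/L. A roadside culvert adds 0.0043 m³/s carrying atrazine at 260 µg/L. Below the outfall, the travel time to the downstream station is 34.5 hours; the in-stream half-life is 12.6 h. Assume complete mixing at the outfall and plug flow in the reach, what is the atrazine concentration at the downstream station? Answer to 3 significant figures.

1.42 µg/L

Mass balance: C = (0.1190·0.4000 + 0.004300·260.0) / 0.1233 = 1.166/0.1233 = 9.453 µg/L.
Half-life 12.6 h → k = ln 2 / 12.6 = 0.05501 h⁻¹ = 1.320 d⁻¹.
First-order decay: C = 9.453·exp(−k·t) = 9.453·0.1499 = 1.417 µg/L.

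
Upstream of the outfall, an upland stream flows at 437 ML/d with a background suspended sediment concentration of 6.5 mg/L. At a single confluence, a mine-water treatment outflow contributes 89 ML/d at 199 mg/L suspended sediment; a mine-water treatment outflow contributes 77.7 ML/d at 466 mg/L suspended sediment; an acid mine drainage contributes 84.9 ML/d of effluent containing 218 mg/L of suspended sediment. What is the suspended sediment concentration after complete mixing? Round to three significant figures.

Mixed concentration C = ΣQC/ΣQ = (437.0·6.500 + 89.00·199.0 + 77.70·466.0 + 84.90·218.0) / 688.6 = 75270/688.6 = 109.3 mg/L.

109 mg/L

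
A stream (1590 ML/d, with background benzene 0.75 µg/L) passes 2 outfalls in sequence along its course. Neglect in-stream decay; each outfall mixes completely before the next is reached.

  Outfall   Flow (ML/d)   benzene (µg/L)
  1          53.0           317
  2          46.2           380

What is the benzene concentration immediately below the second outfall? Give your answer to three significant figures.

After outfall 1: Q = 1590 + 53.00 = 1643 ML/d; C = (1590·0.7500 + 53.00·317.0)/1643 = 10.95 µg/L.
After outfall 2: Q = 1643 + 46.20 = 1689 ML/d; C = (1643·10.95 + 46.20·380.0)/1689 = 21.05 µg/L.

21.0 µg/L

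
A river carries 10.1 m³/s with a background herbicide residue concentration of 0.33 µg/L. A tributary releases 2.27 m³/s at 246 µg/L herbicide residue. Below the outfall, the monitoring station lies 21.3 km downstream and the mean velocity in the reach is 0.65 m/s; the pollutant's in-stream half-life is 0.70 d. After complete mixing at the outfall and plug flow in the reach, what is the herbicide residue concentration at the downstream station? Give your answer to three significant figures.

31.2 µg/L

Conservation of mass: C = (10.10·0.3300 + 2.270·246.0) / 12.37 = 561.8/12.37 = 45.41 µg/L.
Travel time t = 21.3·1000 / 0.65 = 32770 s = 9.103 h.
Half-life 0.70 d → k = ln 2 / 0.70 = 0.9902 d⁻¹.
Applying C = C₀e^(−kt): 45.41 × 0.6869 = 31.19 µg/L.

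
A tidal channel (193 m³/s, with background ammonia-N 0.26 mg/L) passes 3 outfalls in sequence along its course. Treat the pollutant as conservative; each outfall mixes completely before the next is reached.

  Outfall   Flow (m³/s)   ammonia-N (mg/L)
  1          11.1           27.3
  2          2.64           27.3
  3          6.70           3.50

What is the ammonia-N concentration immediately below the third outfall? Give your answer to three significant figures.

2.10 mg/L

After outfall 1: Q = 193.0 + 11.10 = 204.1 m³/s; C = (193.0·0.2600 + 11.10·27.30)/204.1 = 1.731 mg/L.
After outfall 2: Q = 204.1 + 2.640 = 206.7 m³/s; C = (204.1·1.731 + 2.640·27.30)/206.7 = 2.057 mg/L.
After outfall 3: Q = 206.7 + 6.700 = 213.4 m³/s; C = (206.7·2.057 + 6.700·3.500)/213.4 = 2.102 mg/L.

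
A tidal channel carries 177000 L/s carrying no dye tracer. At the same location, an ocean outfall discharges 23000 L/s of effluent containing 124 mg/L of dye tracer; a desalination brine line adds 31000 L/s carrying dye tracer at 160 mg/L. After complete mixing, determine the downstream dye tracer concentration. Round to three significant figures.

33.8 mg/L

Flow-weighted average: C = (177000·0 + 23000·124.0 + 31000·160.0) / 231000 = 7812000/231000 = 33.82 mg/L.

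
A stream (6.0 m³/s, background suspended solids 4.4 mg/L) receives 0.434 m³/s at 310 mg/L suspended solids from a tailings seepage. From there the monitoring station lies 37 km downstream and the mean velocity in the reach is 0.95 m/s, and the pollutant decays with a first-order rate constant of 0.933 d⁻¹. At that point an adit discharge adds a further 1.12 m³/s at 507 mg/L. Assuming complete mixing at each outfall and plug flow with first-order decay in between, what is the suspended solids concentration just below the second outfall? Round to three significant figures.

89.2 mg/L

Mass balance: C = (6.000·4.400 + 0.4340·310.0) / 6.434 = 160.9/6.434 = 25.01 mg/L; combined flow 6.434 m³/s.
Travel time t = 37·1000 / 0.95 = 38950 s = 10.82 h.
Decay over the reach: 25.01·exp(−kt) = 25.01·0.6567 = 16.43 mg/L.
Second outfall: C = (6.434·16.43 + 1.120·507.0)/7.554 = 89.16 mg/L.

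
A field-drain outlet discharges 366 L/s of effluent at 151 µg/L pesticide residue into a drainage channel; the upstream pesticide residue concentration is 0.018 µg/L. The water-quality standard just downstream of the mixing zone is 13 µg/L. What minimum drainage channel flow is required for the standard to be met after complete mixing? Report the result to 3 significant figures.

Set C_mix = 13: (Q·0.01800 + 366.0·151.0) / (Q + 366.0) = 13
→ Q = 366.0·(151.0 − 13)/(13 − 0.01800) = 3891 L/s.

3890 L/s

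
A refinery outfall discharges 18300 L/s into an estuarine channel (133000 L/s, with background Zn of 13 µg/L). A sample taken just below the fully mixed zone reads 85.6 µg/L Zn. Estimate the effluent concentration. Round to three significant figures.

Mass balance: 133000·13.00 + 18300·Cₑ = 151300·85.60
→ Cₑ = (151300·85.60 − 133000·13.00) / 18300 = 613.2 µg/L.

613 µg/L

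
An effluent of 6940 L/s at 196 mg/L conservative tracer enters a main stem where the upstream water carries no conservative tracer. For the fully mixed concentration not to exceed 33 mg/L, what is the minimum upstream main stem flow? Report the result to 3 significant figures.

Set C_mix = 33: (Q·0 + 6940·196.0) / (Q + 6940) = 33
→ Q = 6940·(196.0 − 33)/(33 − 0) = 34280 L/s.

34300 L/s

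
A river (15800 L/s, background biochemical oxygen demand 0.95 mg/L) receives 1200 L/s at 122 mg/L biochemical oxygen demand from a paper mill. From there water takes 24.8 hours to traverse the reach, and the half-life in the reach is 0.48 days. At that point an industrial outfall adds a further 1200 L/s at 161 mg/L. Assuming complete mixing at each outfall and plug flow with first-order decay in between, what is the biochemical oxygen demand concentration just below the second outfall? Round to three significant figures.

Mass balance: C = (15800·0.9500 + 1200·122.0) / 17000 = 161400/17000 = 9.495 mg/L; combined flow 17000 L/s.
Half-life 0.48 d → k = ln 2 / 0.48 = 1.444 d⁻¹.
After decay, C = 9.495 × e^(−kt) = 9.495 × 0.2249 = 2.135 mg/L.
Second outfall: C = (17000·2.135 + 1200·161.0)/18200 = 12.61 mg/L.

12.6 mg/L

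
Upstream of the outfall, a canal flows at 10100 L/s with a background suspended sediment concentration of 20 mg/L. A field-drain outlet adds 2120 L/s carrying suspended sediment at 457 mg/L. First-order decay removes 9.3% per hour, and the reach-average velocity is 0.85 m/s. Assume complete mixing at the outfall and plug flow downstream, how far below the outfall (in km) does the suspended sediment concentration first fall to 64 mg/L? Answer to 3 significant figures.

12.6 km

Flow-weighted average: C = (10100·20.00 + 2120·457.0) / 12220 = 1171000/12220 = 95.81 mg/L.
9.3%/h lost → k = −ln(1 − 0.093) = 0.09761 h⁻¹.
Set 95.81·exp(−k·t) = 64 → t = ln(95.81/64)/k = 14880 s = 4.134 h.
Distance = v·t = 0.85·14880 = 12650 m = 12.65 km.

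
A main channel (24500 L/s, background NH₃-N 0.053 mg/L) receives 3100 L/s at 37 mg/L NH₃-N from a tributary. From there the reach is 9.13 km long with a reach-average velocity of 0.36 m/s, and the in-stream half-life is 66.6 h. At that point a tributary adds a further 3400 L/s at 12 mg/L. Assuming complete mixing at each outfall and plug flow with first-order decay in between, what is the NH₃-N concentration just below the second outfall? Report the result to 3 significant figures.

Mixed concentration C = ΣQC/ΣQ = (24500·0.05300 + 3100·37.00) / 27600 = 116000/27600 = 4.203 mg/L; combined flow 27600 L/s.
Travel time t = 9.13·1000 / 0.36 = 25360 s = 7.045 h.
Half-life 66.6 h → k = ln 2 / 66.6 = 0.01041 h⁻¹ = 0.2498 d⁻¹.
Decay over the reach: 4.203·exp(−kt) = 4.203·0.9293 = 3.906 mg/L.
At the second outfall, C = (27600·3.906 + 3400·12.00) / (27600 + 3400) = 4.793 mg/L.

4.79 mg/L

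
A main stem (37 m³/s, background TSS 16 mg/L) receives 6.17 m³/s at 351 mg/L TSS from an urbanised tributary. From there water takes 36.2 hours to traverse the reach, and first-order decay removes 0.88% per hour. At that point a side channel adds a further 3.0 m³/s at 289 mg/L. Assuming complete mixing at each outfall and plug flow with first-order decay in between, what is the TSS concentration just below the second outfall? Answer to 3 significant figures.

Mixed concentration C = ΣQC/ΣQ = (37.00·16.00 + 6.170·351.0) / 43.17 = 2758/43.17 = 63.88 mg/L; combined flow 43.17 m³/s.
0.88%/h lost → k = −ln(1 − 0.0088) = 0.008839 h⁻¹.
After decay, C = 63.88 × e^(−kt) = 63.88 × 0.7262 = 46.39 mg/L.
Second outfall: C = (43.17·46.39 + 3.000·289.0)/46.17 = 62.15 mg/L.

62.2 mg/L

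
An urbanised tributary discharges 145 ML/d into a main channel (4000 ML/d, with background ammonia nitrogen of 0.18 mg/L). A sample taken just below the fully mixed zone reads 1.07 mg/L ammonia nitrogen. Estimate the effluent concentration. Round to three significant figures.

25.6 mg/L

Mass balance: 4000·0.1800 + 145.0·Cₑ = 4145·1.070
→ Cₑ = (4145·1.070 − 4000·0.1800) / 145.0 = 25.62 mg/L.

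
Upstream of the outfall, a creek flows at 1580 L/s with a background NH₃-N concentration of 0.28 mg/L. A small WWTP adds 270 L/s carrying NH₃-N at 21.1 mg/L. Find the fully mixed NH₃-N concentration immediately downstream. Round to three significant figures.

3.32 mg/L

Flow-weighted average: C = (1580·0.2800 + 270.0·21.10) / 1850 = 6139/1850 = 3.319 mg/L.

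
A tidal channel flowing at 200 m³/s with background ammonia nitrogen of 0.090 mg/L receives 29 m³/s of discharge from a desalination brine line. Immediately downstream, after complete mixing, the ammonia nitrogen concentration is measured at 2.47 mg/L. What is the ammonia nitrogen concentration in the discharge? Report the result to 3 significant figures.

Mass balance: 200.0·0.09000 + 29.00·Cₑ = 229.0·2.470
→ Cₑ = (229.0·2.470 − 200.0·0.09000) / 29.00 = 18.88 mg/L.

18.9 mg/L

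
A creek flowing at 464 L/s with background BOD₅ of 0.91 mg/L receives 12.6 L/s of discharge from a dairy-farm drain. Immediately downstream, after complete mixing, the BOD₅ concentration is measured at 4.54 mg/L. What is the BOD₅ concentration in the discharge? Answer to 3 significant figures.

138 mg/L

Mass balance: 464.0·0.9100 + 12.60·Cₑ = 476.6·4.540
→ Cₑ = (476.6·4.540 − 464.0·0.9100) / 12.60 = 138.2 mg/L.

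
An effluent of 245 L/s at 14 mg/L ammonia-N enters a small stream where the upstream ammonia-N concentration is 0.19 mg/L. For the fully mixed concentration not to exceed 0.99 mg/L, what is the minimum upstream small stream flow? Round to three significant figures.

Set C_mix = 0.99: (Q·0.1900 + 245.0·14.00) / (Q + 245.0) = 0.99
→ Q = 245.0·(14.00 − 0.99)/(0.99 − 0.1900) = 3984 L/s.

3980 L/s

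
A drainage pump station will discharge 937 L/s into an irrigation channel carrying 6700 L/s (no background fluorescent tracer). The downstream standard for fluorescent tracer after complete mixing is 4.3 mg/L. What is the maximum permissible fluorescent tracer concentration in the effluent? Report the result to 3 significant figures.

35.0 mg/L

At the limit, (Qr·Cr + Qe·Cₑ)/(Qr + Qe) = 4.3:
Cₑ = (7637·4.3 − 6700·0) / 937.0 = 35.05 mg/L.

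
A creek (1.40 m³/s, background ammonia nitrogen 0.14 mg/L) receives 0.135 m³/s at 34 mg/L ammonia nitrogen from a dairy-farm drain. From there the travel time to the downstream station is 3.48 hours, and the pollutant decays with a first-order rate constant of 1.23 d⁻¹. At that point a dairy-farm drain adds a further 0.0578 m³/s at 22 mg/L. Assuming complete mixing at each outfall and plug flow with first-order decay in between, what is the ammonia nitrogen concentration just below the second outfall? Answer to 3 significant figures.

3.31 mg/L

Conservation of mass: C = (1.400·0.1400 + 0.1350·34.00) / 1.535 = 4.786/1.535 = 3.118 mg/L; combined flow 1.535 m³/s.
First-order decay: C = 3.118·exp(−k·t) = 3.118·0.8366 = 2.609 mg/L.
Second outfall: C = (1.535·2.609 + 0.05780·22.00)/1.593 = 3.312 mg/L.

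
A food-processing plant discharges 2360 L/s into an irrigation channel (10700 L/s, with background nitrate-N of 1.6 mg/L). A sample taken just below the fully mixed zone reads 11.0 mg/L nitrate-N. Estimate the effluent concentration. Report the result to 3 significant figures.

53.6 mg/L

Mass balance: 10700·1.600 + 2360·Cₑ = 13060·11.00
→ Cₑ = (13060·11.00 − 10700·1.600) / 2360 = 53.62 mg/L.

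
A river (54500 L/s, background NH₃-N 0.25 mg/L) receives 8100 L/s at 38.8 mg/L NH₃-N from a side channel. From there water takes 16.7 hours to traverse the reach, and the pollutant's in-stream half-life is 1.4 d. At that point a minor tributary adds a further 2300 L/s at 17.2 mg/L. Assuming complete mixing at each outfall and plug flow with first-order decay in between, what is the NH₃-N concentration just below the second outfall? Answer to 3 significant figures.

Mixed concentration C = ΣQC/ΣQ = (54500·0.2500 + 8100·38.80) / 62600 = 327900/62600 = 5.238 mg/L; combined flow 62600 L/s.
Half-life 1.4 d → k = ln 2 / 1.4 = 0.4951 d⁻¹.
Decay over the reach: 5.238·exp(−kt) = 5.238·0.7086 = 3.712 mg/L.
At the second outfall, C = (62600·3.712 + 2300·17.20) / (62600 + 2300) = 4.190 mg/L.

4.19 mg/L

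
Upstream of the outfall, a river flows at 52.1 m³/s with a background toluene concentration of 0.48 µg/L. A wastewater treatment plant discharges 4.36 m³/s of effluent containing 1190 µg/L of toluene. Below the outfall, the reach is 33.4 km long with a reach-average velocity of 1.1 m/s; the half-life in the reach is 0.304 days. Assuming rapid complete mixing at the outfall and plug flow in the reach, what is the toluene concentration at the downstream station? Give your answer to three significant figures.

Conservation of mass: C = (52.10·0.4800 + 4.360·1190) / 56.46 = 5213/56.46 = 92.34 µg/L.
Travel time t = 33.4·1000 / 1.1 = 30360 s = 8.434 h.
Half-life 0.304 d → k = ln 2 / 0.304 = 2.280 d⁻¹.
After decay, C = 92.34 × e^(−kt) = 92.34 × 0.4487 = 41.44 µg/L.

41.4 µg/L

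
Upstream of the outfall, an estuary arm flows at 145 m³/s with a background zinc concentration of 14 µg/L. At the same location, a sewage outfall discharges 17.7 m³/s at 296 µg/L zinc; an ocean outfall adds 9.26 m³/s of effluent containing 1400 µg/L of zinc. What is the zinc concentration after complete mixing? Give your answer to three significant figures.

Flow-weighted average: C = (145.0·14.00 + 17.70·296.0 + 9.260·1400) / 172.0 = 20230/172.0 = 117.7 µg/L.

118 µg/L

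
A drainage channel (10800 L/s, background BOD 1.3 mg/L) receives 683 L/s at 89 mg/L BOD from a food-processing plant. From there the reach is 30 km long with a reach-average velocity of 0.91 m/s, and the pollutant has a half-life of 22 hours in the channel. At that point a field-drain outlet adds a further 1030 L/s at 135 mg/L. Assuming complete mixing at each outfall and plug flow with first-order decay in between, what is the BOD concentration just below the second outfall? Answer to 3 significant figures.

Flow-weighted average: C = (10800·1.300 + 683.0·89.00) / 11480 = 74830/11480 = 6.516 mg/L; combined flow 11480 L/s.
Travel time t = 30·1000 / 0.91 = 32970 s = 9.158 h.
Half-life 22 h → k = ln 2 / 22 = 0.03151 h⁻¹ = 0.7562 d⁻¹.
Applying C = C₀e^(−kt): 6.516 × 0.7494 = 4.883 mg/L.
At the second outfall, C = (11480·4.883 + 1030·135.0) / (11480 + 1030) = 15.59 mg/L.

15.6 mg/L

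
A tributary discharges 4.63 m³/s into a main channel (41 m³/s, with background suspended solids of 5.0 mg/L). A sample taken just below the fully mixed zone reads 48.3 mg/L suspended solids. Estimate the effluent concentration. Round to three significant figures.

Mass balance: 41.00·5.000 + 4.630·Cₑ = 45.63·48.30
→ Cₑ = (45.63·48.30 − 41.00·5.000) / 4.630 = 431.7 mg/L.

432 mg/L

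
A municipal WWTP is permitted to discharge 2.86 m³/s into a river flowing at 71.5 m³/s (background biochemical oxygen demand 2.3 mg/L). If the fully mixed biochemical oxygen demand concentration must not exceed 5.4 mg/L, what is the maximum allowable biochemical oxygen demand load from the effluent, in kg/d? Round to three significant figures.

20500 kg/d

Mass balance at the limit: 71.50·2.300 + 2.860·Cₑ = 74.36·5.4 → Cₑ = 82.90 mg/L.
Load = 2.860 m³/s × 82.90 g/m³ × 86 400 s/d = 20480 kg/d.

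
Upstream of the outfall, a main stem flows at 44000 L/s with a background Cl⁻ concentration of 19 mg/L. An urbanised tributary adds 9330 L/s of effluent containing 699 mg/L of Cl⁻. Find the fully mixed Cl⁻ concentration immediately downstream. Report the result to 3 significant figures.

138 mg/L

Mixed concentration C = ΣQC/ΣQ = (44000·19.00 + 9330·699.0) / 53330 = 7358000/53330 = 138.0 mg/L.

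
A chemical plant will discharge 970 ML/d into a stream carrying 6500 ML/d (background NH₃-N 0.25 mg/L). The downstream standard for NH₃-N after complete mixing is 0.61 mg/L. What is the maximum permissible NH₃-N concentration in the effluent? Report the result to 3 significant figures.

At the limit, (Qr·Cr + Qe·Cₑ)/(Qr + Qe) = 0.61:
Cₑ = (7470·0.61 − 6500·0.2500) / 970.0 = 3.022 mg/L.

3.02 mg/L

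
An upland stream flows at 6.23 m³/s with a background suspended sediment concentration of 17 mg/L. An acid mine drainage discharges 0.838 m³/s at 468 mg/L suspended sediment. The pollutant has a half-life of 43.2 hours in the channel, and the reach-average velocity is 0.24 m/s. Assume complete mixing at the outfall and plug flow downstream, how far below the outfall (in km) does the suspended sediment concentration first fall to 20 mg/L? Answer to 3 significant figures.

After mixing, C = (6.230·17.00 + 0.8380·468.0) / 7.068 = 498.1/7.068 = 70.47 mg/L.
Half-life 43.2 h → k = ln 2 / 43.2 = 0.01605 h⁻¹ = 0.3851 d⁻¹.
Set 70.47·exp(−k·t) = 20 → t = ln(70.47/20)/k = 282600 s = 78.50 h.
Distance = v·t = 0.24·282600 = 67820 m = 67.82 km.

67.8 km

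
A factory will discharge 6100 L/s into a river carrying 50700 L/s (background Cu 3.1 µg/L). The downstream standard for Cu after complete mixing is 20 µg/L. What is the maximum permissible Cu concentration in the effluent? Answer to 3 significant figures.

At the limit, (Qr·Cr + Qe·Cₑ)/(Qr + Qe) = 20:
Cₑ = (56800·20 − 50700·3.100) / 6100 = 160.5 µg/L.

160 µg/L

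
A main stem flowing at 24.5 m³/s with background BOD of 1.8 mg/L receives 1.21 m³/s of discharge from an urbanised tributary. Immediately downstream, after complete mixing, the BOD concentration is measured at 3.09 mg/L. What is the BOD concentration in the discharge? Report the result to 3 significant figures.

29.2 mg/L

Mass balance: 24.50·1.800 + 1.210·Cₑ = 25.71·3.090
→ Cₑ = (25.71·3.090 − 24.50·1.800) / 1.210 = 29.21 mg/L.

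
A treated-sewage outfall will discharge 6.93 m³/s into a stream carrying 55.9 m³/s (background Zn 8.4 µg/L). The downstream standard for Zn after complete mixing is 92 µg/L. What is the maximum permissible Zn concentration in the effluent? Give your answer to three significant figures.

766 µg/L

At the limit, (Qr·Cr + Qe·Cₑ)/(Qr + Qe) = 92:
Cₑ = (62.83·92 − 55.90·8.400) / 6.930 = 766.3 µg/L.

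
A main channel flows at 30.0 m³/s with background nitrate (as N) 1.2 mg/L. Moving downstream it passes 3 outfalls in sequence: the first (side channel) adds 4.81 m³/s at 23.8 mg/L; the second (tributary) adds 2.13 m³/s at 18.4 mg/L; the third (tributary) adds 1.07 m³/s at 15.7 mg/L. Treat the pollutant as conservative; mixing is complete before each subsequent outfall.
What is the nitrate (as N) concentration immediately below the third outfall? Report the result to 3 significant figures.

After outfall 1: Q = 30.00 + 4.810 = 34.81 m³/s; C = (30.00·1.200 + 4.810·23.80)/34.81 = 4.323 mg/L.
After outfall 2: Q = 34.81 + 2.130 = 36.94 m³/s; C = (34.81·4.323 + 2.130·18.40)/36.94 = 5.135 mg/L.
After outfall 3: Q = 36.94 + 1.070 = 38.01 m³/s; C = (36.94·5.135 + 1.070·15.70)/38.01 = 5.432 mg/L.

5.43 mg/L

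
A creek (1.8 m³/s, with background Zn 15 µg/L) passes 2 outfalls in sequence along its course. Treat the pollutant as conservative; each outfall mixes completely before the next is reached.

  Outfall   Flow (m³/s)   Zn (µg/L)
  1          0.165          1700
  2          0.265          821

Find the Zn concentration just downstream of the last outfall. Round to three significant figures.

235 µg/L

Outfall 1: combined Q = 1.965 m³/s; C = (1.800·15.00 + 0.1650·1700)/1.965 = 156.5 µg/L.
Outfall 2: combined Q = 2.230 m³/s; C = (1.965·156.5 + 0.2650·821.0)/2.230 = 235.5 µg/L.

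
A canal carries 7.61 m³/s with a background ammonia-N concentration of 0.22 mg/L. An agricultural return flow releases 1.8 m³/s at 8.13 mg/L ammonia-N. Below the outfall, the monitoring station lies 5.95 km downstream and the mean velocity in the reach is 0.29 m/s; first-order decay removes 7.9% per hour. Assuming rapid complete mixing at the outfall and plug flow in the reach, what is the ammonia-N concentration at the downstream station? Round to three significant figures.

Conservation of mass: C = (7.610·0.2200 + 1.800·8.130) / 9.410 = 16.31/9.410 = 1.733 mg/L.
Travel time t = 5.95·1000 / 0.29 = 20520 s = 5.699 h.
7.9%/h lost → k = −ln(1 − 0.079) = 0.08230 h⁻¹.
Applying C = C₀e^(−kt): 1.733 × 0.6256 = 1.084 mg/L.

1.08 mg/L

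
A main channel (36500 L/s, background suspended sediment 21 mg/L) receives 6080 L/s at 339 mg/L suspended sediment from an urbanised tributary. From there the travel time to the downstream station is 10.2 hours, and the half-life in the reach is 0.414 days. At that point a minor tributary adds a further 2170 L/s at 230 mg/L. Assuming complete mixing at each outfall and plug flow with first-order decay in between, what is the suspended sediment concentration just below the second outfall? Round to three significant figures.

Conservation of mass: C = (36500·21.00 + 6080·339.0) / 42580 = 2828000/42580 = 66.41 mg/L; combined flow 42580 L/s.
Half-life 0.414 d → k = ln 2 / 0.414 = 1.674 d⁻¹.
Applying C = C₀e^(−kt): 66.41 × 0.4909 = 32.60 mg/L.
Second outfall: C = (42580·32.60 + 2170·230.0)/44750 = 42.17 mg/L.

42.2 mg/L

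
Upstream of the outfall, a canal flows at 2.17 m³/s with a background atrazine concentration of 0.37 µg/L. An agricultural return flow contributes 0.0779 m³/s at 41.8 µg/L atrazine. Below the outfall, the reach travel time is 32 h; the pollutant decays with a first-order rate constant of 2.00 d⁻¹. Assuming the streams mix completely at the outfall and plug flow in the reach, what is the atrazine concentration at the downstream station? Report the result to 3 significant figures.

0.125 µg/L

Mixed concentration C = ΣQC/ΣQ = (2.170·0.3700 + 0.07790·41.80) / 2.248 = 4.059/2.248 = 1.806 µg/L.
Decay over the reach: 1.806·exp(−kt) = 1.806·0.06948 = 0.1255 µg/L.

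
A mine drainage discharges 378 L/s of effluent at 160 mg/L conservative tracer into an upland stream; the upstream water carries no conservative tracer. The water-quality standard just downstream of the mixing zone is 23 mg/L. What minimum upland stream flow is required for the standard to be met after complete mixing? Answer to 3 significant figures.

Set C_mix = 23: (Q·0 + 378.0·160.0) / (Q + 378.0) = 23
→ Q = 378.0·(160.0 − 23)/(23 − 0) = 2252 L/s.

2250 L/s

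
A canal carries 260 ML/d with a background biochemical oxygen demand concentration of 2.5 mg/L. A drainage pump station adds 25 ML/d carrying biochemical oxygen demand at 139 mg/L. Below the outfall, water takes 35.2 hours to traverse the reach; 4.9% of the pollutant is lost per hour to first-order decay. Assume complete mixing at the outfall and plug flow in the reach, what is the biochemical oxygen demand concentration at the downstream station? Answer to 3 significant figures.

After mixing, C = (260.0·2.500 + 25.00·139.0) / 285.0 = 4125/285.0 = 14.47 mg/L.
4.9%/h lost → k = −ln(1 − 0.049) = 0.05024 h⁻¹.
After decay, C = 14.47 × e^(−kt) = 14.47 × 0.1706 = 2.469 mg/L.

2.47 mg/L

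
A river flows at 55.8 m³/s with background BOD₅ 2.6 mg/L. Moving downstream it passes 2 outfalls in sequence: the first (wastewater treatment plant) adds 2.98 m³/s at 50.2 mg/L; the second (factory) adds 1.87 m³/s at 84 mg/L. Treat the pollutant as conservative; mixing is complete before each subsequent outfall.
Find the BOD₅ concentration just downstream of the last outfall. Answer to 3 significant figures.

Outfall 1: combined Q = 58.78 m³/s; C = (55.80·2.600 + 2.980·50.20)/58.78 = 5.013 mg/L.
Outfall 2: combined Q = 60.65 m³/s; C = (58.78·5.013 + 1.870·84.00)/60.65 = 7.449 mg/L.

7.45 mg/L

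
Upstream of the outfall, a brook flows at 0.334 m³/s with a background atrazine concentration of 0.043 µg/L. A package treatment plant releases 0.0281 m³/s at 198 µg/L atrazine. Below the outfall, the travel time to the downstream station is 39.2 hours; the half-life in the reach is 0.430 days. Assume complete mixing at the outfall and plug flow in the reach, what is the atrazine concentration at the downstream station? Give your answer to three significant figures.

1.11 µg/L

Conservation of mass: C = (0.3340·0.04300 + 0.02810·198.0) / 0.3621 = 5.578/0.3621 = 15.41 µg/L.
Half-life 0.430 d → k = ln 2 / 0.430 = 1.612 d⁻¹.
After decay, C = 15.41 × e^(−kt) = 15.41 × 0.07187 = 1.107 µg/L.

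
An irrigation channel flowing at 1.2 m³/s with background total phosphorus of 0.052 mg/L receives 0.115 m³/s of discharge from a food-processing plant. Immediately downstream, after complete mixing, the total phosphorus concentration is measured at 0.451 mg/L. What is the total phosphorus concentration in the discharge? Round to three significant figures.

4.61 mg/L

Mass balance: 1.200·0.05200 + 0.1150·Cₑ = 1.315·0.4510
→ Cₑ = (1.315·0.4510 − 1.200·0.05200) / 0.1150 = 4.614 mg/L.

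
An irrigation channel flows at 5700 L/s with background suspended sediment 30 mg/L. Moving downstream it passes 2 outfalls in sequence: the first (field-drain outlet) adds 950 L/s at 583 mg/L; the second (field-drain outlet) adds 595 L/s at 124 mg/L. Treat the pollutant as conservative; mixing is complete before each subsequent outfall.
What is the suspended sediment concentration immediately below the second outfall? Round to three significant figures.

After outfall 1: Q = 5700 + 950.0 = 6650 L/s; C = (5700·30.00 + 950.0·583.0)/6650 = 109.0 mg/L.
After outfall 2: Q = 6650 + 595.0 = 7245 L/s; C = (6650·109.0 + 595.0·124.0)/7245 = 110.2 mg/L.

110 mg/L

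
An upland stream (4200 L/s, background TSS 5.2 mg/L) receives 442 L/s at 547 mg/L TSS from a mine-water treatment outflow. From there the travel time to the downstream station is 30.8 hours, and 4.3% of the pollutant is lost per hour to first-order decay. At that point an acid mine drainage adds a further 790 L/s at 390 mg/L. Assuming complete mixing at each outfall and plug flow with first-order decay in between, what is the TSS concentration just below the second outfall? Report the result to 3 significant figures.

69.3 mg/L

After mixing, C = (4200·5.200 + 442.0·547.0) / 4642 = 263600/4642 = 56.79 mg/L; combined flow 4642 L/s.
4.3%/h lost → k = −ln(1 − 0.043) = 0.04395 h⁻¹.
First-order decay: C = 56.79·exp(−k·t) = 56.79·0.2583 = 14.67 mg/L.
At the second outfall, C = (4642·14.67 + 790.0·390.0) / (4642 + 790.0) = 69.25 mg/L.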